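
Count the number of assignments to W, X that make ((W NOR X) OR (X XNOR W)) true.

Satisfying assignments: (0,0), (1,1)
Count: 2 out of 4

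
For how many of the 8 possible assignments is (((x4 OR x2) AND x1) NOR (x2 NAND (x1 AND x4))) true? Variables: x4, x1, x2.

No assignment satisfies the expression.
Count: 0 out of 8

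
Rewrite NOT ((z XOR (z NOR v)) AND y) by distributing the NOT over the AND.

NOT (z XOR (z NOR v)) OR NOT y
De Morgan's: NOT(AND of terms) = OR of negations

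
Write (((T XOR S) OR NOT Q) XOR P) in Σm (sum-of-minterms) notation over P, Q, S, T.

Σm(0, 1, 2, 3, 5, 6, 12, 15) = (NOT P AND NOT Q AND NOT S AND NOT T) OR (NOT P AND NOT Q AND NOT S AND T) OR (NOT P AND NOT Q AND S AND NOT T) OR (NOT P AND NOT Q AND S AND T) OR (NOT P AND Q AND NOT S AND T) OR (NOT P AND Q AND S AND NOT T) OR (P AND Q AND NOT S AND NOT T) OR (P AND Q AND S AND T)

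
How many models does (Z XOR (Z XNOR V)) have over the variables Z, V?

Satisfying assignments: (0,0), (1,0)
Count: 2 out of 4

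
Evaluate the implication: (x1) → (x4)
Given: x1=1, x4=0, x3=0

Antecedent (x1) = 1; consequent (x4) = 0.
1 → 0 = 0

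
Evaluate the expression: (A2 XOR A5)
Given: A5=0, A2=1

Substituting: (1 XOR 0)
= 1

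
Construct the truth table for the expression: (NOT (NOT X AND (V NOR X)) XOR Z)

X | V | Z | Output
------------------
0 | 0 | 0 | 0
0 | 0 | 1 | 1
0 | 1 | 0 | 1
0 | 1 | 1 | 0
1 | 0 | 0 | 1
1 | 0 | 1 | 0
1 | 1 | 0 | 1
1 | 1 | 1 | 0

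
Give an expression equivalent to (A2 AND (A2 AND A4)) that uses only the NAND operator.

((A2 NAND ((A2 NAND A4) NAND (A2 NAND A4))) NAND (A2 NAND ((A2 NAND A4) NAND (A2 NAND A4))))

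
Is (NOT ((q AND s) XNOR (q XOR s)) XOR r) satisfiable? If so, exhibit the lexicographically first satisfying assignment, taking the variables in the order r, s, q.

r=0, s=0, q=1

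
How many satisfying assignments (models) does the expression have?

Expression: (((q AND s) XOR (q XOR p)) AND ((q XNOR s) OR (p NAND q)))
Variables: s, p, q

Satisfying assignments: (0,0,1), (0,1,0), (1,1,0), (1,1,1)
Count: 4 out of 8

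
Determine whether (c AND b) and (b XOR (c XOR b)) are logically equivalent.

No. Counterexample: with b=0, c=1, Expression 1 = 0 but Expression 2 = 1.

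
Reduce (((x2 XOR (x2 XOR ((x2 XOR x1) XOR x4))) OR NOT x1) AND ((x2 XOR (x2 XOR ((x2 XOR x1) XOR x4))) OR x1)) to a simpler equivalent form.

By distribution ((E OR v) AND (E OR NOT v) = E) then XOR self-cancellation ((E XOR v) XOR v = E):
= ((x2 XOR x1) XOR x4)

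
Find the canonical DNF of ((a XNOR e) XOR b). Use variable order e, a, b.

(NOT e AND NOT a AND NOT b) OR (NOT e AND a AND b) OR (e AND NOT a AND b) OR (e AND a AND NOT b)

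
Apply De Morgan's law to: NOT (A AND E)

NOT A OR NOT E
De Morgan's: NOT(AND of terms) = OR of negations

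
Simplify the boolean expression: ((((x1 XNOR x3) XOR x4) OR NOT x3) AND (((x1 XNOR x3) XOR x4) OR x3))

By distribution ((E OR v) AND (E OR NOT v) = E):
= ((x1 XNOR x3) XOR x4)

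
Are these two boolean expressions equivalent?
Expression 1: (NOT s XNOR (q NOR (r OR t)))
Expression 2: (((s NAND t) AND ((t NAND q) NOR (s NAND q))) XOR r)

No. Counterexample: with s=0, t=0, r=0, q=0, Expression 1 = 1 but Expression 2 = 0.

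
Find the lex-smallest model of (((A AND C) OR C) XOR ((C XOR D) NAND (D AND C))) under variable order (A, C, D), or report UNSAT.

A=0, C=0, D=0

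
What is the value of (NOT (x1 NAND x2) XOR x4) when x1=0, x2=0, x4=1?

Substituting: (NOT (0 NAND 0) XOR 1)
= 1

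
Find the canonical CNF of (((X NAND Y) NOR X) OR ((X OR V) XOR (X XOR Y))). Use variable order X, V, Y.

(X OR V OR Y) AND (X OR NOT V OR NOT Y) AND (NOT X OR V OR Y) AND (NOT X OR NOT V OR Y)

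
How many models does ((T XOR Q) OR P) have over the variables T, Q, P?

Satisfying assignments: (0,0,1), (0,1,0), (0,1,1), (1,0,0), (1,0,1), (1,1,1)
Count: 6 out of 8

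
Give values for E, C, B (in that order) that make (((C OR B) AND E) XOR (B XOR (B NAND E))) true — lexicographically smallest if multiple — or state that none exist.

E=0, C=0, B=0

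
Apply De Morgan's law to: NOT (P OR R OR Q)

NOT P AND NOT R AND NOT Q
De Morgan's: NOT(OR of terms) = AND of negations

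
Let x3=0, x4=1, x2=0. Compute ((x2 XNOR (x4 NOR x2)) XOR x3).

Substituting: ((0 XNOR (1 NOR 0)) XOR 0)
= 1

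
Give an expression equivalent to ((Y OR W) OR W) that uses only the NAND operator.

((((Y NAND Y) NAND (W NAND W)) NAND ((Y NAND Y) NAND (W NAND W))) NAND (W NAND W))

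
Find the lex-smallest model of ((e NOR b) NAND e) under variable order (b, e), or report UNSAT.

b=0, e=0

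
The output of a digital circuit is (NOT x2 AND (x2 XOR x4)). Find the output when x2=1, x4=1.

Substituting: (NOT 1 AND (1 XOR 1))
= 0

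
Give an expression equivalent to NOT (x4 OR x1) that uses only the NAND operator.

(((x4 NAND x4) NAND (x1 NAND x1)) NAND ((x4 NAND x4) NAND (x1 NAND x1)))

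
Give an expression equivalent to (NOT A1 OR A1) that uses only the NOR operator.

(((A1 NOR A1) NOR A1) NOR ((A1 NOR A1) NOR A1))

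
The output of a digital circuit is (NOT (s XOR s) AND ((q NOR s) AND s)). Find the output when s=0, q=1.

Substituting: (NOT (0 XOR 0) AND ((1 NOR 0) AND 0))
= 0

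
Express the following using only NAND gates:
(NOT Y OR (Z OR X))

(((Y NAND Y) NAND (Y NAND Y)) NAND (((Z NAND Z) NAND (X NAND X)) NAND ((Z NAND Z) NAND (X NAND X))))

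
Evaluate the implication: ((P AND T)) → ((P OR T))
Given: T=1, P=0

Antecedent ((P AND T)) = 0; consequent ((P OR T)) = 1.
0 → 1 = 1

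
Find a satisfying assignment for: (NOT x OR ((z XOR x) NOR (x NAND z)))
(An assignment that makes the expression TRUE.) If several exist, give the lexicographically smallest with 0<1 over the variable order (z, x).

z=0, x=0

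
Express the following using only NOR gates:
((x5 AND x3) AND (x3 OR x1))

((((x5 NOR x5) NOR (x3 NOR x3)) NOR ((x5 NOR x5) NOR (x3 NOR x3))) NOR (((x3 NOR x1) NOR (x3 NOR x1)) NOR ((x3 NOR x1) NOR (x3 NOR x1))))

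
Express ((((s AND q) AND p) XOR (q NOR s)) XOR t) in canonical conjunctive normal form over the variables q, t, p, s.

(q OR t OR p OR NOT s) AND (q OR t OR NOT p OR NOT s) AND (q OR NOT t OR p OR s) AND (q OR NOT t OR NOT p OR s) AND (NOT q OR t OR p OR s) AND (NOT q OR t OR p OR NOT s) AND (NOT q OR t OR NOT p OR s) AND (NOT q OR NOT t OR NOT p OR NOT s)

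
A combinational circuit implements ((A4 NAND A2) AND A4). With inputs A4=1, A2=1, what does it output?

Substituting: ((1 NAND 1) AND 1)
= 0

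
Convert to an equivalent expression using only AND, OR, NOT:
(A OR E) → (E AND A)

NOT (A OR E) OR (E AND A)
(Implication elimination: A → B = NOT A OR B)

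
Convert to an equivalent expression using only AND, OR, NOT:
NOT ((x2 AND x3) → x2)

(x2 AND x3) AND NOT x2
(Negated implication: NOT(A → B) = A AND NOT B)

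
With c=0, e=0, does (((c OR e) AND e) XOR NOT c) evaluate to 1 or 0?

Substituting: (((0 OR 0) AND 0) XOR NOT 0)
= 1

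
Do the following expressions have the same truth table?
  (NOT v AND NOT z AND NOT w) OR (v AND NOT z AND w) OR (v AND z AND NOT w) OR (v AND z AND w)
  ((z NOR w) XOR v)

Yes, they are equivalent — the two output columns agree on all 8 assignments:
v | z | w | Expression 1 | Expression 2
---------------------------------------
0 | 0 | 0 | 1 | 1
0 | 0 | 1 | 0 | 0
0 | 1 | 0 | 0 | 0
0 | 1 | 1 | 0 | 0
1 | 0 | 0 | 0 | 0
1 | 0 | 1 | 1 | 1
1 | 1 | 0 | 1 | 1
1 | 1 | 1 | 1 | 1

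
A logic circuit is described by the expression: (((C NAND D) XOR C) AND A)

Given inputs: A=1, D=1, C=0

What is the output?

Substituting: (((0 NAND 1) XOR 0) AND 1)
= 1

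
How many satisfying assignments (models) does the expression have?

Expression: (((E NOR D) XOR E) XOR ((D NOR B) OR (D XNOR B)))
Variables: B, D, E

Satisfying assignments: (0,1,1), (1,0,0), (1,0,1), (1,1,0)
Count: 4 out of 8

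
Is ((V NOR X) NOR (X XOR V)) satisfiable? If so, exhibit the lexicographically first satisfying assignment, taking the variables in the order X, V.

X=1, V=1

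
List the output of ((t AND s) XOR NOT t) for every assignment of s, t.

s | t | Output
--------------
0 | 0 | 1
0 | 1 | 0
1 | 0 | 1
1 | 1 | 1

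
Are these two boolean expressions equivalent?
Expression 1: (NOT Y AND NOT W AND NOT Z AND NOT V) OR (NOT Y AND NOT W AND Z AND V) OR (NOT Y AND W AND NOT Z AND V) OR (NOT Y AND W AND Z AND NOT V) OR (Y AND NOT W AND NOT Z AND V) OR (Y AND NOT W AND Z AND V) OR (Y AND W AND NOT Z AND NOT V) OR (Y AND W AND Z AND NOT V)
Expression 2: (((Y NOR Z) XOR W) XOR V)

Yes, they are equivalent — the two output columns agree on all 16 assignments:
Y | W | Z | V | Expression 1 | Expression 2
-------------------------------------------
0 | 0 | 0 | 0 | 1 | 1
0 | 0 | 0 | 1 | 0 | 0
0 | 0 | 1 | 0 | 0 | 0
0 | 0 | 1 | 1 | 1 | 1
0 | 1 | 0 | 0 | 0 | 0
0 | 1 | 0 | 1 | 1 | 1
0 | 1 | 1 | 0 | 1 | 1
0 | 1 | 1 | 1 | 0 | 0
1 | 0 | 0 | 0 | 0 | 0
1 | 0 | 0 | 1 | 1 | 1
1 | 0 | 1 | 0 | 0 | 0
1 | 0 | 1 | 1 | 1 | 1
1 | 1 | 0 | 0 | 1 | 1
1 | 1 | 0 | 1 | 0 | 0
1 | 1 | 1 | 0 | 1 | 1
1 | 1 | 1 | 1 | 0 | 0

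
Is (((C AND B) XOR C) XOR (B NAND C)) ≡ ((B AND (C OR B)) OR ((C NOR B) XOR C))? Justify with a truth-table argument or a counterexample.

No. Counterexample: with B=0, C=1, Expression 1 = 0 but Expression 2 = 1.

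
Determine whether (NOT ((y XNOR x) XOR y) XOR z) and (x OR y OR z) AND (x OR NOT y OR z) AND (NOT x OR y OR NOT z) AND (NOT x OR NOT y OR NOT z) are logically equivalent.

Yes, they are equivalent — the two output columns agree on all 8 assignments:
x | y | z | Expression 1 | Expression 2
---------------------------------------
0 | 0 | 0 | 0 | 0
0 | 0 | 1 | 1 | 1
0 | 1 | 0 | 0 | 0
0 | 1 | 1 | 1 | 1
1 | 0 | 0 | 1 | 1
1 | 0 | 1 | 0 | 0
1 | 1 | 0 | 1 | 1
1 | 1 | 1 | 0 | 0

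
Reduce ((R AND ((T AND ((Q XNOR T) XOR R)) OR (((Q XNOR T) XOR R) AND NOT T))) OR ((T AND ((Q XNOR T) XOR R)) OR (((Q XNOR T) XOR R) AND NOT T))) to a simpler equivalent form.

By absorption (E OR (E AND v) = E) then distribution ((E AND v) OR (E AND NOT v) = E):
= ((Q XNOR T) XOR R)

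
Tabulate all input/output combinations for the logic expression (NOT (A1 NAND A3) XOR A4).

A4 | A1 | A3 | Output
---------------------
0 | 0 | 0 | 0
0 | 0 | 1 | 0
0 | 1 | 0 | 0
0 | 1 | 1 | 1
1 | 0 | 0 | 1
1 | 0 | 1 | 1
1 | 1 | 0 | 1
1 | 1 | 1 | 0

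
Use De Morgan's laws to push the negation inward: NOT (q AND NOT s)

NOT q OR s
De Morgan's: NOT(AND of terms) = OR of negations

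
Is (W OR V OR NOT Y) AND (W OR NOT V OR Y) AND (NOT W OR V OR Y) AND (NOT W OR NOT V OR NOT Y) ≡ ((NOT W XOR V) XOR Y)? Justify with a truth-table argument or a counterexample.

Yes, they are equivalent — the two output columns agree on all 8 assignments:
W | V | Y | Expression 1 | Expression 2
---------------------------------------
0 | 0 | 0 | 1 | 1
0 | 0 | 1 | 0 | 0
0 | 1 | 0 | 0 | 0
0 | 1 | 1 | 1 | 1
1 | 0 | 0 | 0 | 0
1 | 0 | 1 | 1 | 1
1 | 1 | 0 | 1 | 1
1 | 1 | 1 | 0 | 0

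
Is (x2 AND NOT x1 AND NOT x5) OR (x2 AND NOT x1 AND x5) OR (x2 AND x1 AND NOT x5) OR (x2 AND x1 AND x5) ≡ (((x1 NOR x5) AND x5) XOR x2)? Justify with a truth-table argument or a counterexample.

Yes, they are equivalent — the two output columns agree on all 8 assignments:
x2 | x1 | x5 | Expression 1 | Expression 2
------------------------------------------
0 | 0 | 0 | 0 | 0
0 | 0 | 1 | 0 | 0
0 | 1 | 0 | 0 | 0
0 | 1 | 1 | 0 | 0
1 | 0 | 0 | 1 | 1
1 | 0 | 1 | 1 | 1
1 | 1 | 0 | 1 | 1
1 | 1 | 1 | 1 | 1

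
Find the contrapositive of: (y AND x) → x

Contrapositive: NOT x → NOT (y AND x)
Note: A statement and its contrapositive are logically equivalent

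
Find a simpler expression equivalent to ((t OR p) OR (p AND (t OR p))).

By absorption (E OR (E AND v) = E):
= (t OR p)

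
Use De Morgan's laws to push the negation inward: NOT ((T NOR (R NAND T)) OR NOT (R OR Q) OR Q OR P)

NOT (T NOR (R NAND T)) AND (R OR Q) AND NOT Q AND NOT P
De Morgan's: NOT(OR of terms) = AND of negations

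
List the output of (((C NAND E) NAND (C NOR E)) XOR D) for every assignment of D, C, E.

D | C | E | Output
------------------
0 | 0 | 0 | 0
0 | 0 | 1 | 1
0 | 1 | 0 | 1
0 | 1 | 1 | 1
1 | 0 | 0 | 1
1 | 0 | 1 | 0
1 | 1 | 0 | 0
1 | 1 | 1 | 0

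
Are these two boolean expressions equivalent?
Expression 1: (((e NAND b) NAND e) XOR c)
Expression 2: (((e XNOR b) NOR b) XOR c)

No. Counterexample: with e=0, b=0, c=0, Expression 1 = 1 but Expression 2 = 0.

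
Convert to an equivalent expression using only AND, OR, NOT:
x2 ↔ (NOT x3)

(x2 AND (NOT x3)) OR (NOT x2 AND x3)
(Biconditional = both true or both false)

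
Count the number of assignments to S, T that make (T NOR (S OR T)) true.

Satisfying assignments: (0,0)
Count: 1 out of 4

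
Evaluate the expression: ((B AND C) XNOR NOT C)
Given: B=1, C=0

Substituting: ((1 AND 0) XNOR NOT 0)
= 0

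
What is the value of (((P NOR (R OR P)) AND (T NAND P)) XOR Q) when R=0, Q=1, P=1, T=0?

Substituting: (((1 NOR (0 OR 1)) AND (0 NAND 1)) XOR 1)
= 1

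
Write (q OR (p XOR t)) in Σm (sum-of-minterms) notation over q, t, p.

Σm(1, 2, 4, 5, 6, 7) = (NOT q AND NOT t AND p) OR (NOT q AND t AND NOT p) OR (q AND NOT t AND NOT p) OR (q AND NOT t AND p) OR (q AND t AND NOT p) OR (q AND t AND p)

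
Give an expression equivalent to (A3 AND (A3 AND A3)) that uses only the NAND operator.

((A3 NAND ((A3 NAND A3) NAND (A3 NAND A3))) NAND (A3 NAND ((A3 NAND A3) NAND (A3 NAND A3))))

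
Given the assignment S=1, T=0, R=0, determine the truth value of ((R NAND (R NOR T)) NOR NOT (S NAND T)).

Substituting: ((0 NAND (0 NOR 0)) NOR NOT (1 NAND 0))
= 0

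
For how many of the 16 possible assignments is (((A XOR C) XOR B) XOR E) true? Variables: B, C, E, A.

Satisfying assignments: (0,0,0,1), (0,0,1,0), (0,1,0,0), (0,1,1,1), (1,0,0,0), (1,0,1,1), (1,1,0,1), (1,1,1,0)
Count: 8 out of 16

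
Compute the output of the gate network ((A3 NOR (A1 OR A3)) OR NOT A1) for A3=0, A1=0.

Substituting: ((0 NOR (0 OR 0)) OR NOT 0)
= 1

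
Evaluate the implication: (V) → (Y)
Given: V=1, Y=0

Antecedent (V) = 1; consequent (Y) = 0.
1 → 0 = 0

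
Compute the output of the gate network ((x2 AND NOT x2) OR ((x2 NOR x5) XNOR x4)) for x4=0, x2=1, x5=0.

Substituting: ((1 AND NOT 1) OR ((1 NOR 0) XNOR 0))
= 1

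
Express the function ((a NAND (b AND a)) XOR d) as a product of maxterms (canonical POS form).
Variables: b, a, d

ΠM(1, 3, 5, 6) = (b OR a OR NOT d) AND (b OR NOT a OR NOT d) AND (NOT b OR a OR NOT d) AND (NOT b OR NOT a OR d)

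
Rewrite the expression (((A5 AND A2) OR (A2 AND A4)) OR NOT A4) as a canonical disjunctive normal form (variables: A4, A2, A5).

(NOT A4 AND NOT A2 AND NOT A5) OR (NOT A4 AND NOT A2 AND A5) OR (NOT A4 AND A2 AND NOT A5) OR (NOT A4 AND A2 AND A5) OR (A4 AND A2 AND NOT A5) OR (A4 AND A2 AND A5)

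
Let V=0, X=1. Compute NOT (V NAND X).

Substituting: NOT (0 NAND 1)
= 0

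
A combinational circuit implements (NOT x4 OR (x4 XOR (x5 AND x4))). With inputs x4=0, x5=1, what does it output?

Substituting: (NOT 0 OR (0 XOR (1 AND 0)))
= 1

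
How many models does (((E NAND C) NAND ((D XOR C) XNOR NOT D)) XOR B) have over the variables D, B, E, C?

Satisfying assignments: (0,0,0,0), (0,0,1,0), (0,0,1,1), (0,1,0,1), (1,0,0,0), (1,0,1,0), (1,0,1,1), (1,1,0,1)
Count: 8 out of 16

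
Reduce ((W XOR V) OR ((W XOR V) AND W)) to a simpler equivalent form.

By absorption (E OR (E AND v) = E):
= (W XOR V)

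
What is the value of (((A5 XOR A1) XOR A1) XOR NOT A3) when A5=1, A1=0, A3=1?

Substituting: (((1 XOR 0) XOR 0) XOR NOT 1)
= 1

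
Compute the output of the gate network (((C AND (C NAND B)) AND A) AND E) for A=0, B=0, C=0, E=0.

Substituting: (((0 AND (0 NAND 0)) AND 0) AND 0)
= 0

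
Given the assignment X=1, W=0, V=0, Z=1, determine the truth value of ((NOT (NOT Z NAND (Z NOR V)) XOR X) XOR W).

Substituting: ((NOT (NOT 1 NAND (1 NOR 0)) XOR 1) XOR 0)
= 1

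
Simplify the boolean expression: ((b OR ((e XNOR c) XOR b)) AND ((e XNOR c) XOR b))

By absorption (E AND (E OR v) = E):
= ((e XNOR c) XOR b)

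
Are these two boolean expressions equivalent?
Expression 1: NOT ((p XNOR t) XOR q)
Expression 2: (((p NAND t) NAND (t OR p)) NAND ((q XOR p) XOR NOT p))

No. Counterexample: with p=0, q=1, t=1, Expression 1 = 0 but Expression 2 = 1.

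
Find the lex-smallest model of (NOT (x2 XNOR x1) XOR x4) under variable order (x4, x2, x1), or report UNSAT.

x4=0, x2=0, x1=1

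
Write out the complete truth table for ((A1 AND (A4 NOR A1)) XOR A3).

A1 | A3 | A4 | Output
---------------------
0 | 0 | 0 | 0
0 | 0 | 1 | 0
0 | 1 | 0 | 1
0 | 1 | 1 | 1
1 | 0 | 0 | 0
1 | 0 | 1 | 0
1 | 1 | 0 | 1
1 | 1 | 1 | 1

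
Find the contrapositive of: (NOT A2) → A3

Contrapositive: NOT A3 → A2
Note: A statement and its contrapositive are logically equivalent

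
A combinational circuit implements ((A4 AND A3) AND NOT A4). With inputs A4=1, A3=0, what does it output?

Substituting: ((1 AND 0) AND NOT 1)
= 0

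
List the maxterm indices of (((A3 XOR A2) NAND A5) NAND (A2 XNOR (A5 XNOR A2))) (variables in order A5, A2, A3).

ΠM(4, 7) = (NOT A5 OR A2 OR A3) AND (NOT A5 OR NOT A2 OR NOT A3)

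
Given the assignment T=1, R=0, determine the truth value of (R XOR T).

Substituting: (0 XOR 1)
= 1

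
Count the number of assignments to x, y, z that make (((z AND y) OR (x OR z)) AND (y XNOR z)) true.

Satisfying assignments: (0,1,1), (1,0,0), (1,1,1)
Count: 3 out of 8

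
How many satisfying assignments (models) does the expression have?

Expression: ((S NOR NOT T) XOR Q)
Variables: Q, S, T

Satisfying assignments: (0,0,1), (1,0,0), (1,1,0), (1,1,1)
Count: 4 out of 8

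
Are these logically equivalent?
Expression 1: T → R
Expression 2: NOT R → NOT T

Yes, Contrapositive is always equivalent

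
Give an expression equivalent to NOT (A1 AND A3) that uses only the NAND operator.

(((A1 NAND A3) NAND (A1 NAND A3)) NAND ((A1 NAND A3) NAND (A1 NAND A3)))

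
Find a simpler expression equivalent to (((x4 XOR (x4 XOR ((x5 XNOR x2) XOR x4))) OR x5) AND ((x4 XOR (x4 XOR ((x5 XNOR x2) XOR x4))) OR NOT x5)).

By distribution ((E OR v) AND (E OR NOT v) = E) then XOR self-cancellation ((E XOR v) XOR v = E):
= ((x5 XNOR x2) XOR x4)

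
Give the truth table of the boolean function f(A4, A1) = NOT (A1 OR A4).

A4 | A1 | Output
----------------
0 | 0 | 1
0 | 1 | 0
1 | 0 | 0
1 | 1 | 0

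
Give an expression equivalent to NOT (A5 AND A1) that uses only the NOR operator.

(((A5 NOR A5) NOR (A1 NOR A1)) NOR ((A5 NOR A5) NOR (A1 NOR A1)))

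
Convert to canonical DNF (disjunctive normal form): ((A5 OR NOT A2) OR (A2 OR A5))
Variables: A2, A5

(NOT A2 AND NOT A5) OR (NOT A2 AND A5) OR (A2 AND NOT A5) OR (A2 AND A5)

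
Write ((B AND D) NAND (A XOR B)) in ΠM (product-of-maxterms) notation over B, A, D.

ΠM(5) = (NOT B OR A OR NOT D)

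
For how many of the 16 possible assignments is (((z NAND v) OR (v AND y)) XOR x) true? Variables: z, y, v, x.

Satisfying assignments: (0,0,0,0), (0,0,1,0), (0,1,0,0), (0,1,1,0), (1,0,0,0), (1,0,1,1), (1,1,0,0), (1,1,1,0)
Count: 8 out of 16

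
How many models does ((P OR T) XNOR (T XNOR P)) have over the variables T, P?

Satisfying assignments: (1,1)
Count: 1 out of 4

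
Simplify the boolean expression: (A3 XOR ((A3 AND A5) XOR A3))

By XOR self-cancellation ((E XOR v) XOR v = E):
= (A3 AND A5)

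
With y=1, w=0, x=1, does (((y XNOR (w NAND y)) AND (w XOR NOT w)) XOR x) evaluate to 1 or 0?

Substituting: (((1 XNOR (0 NAND 1)) AND (0 XOR NOT 0)) XOR 1)
= 0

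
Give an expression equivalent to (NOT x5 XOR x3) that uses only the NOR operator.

(((((x5 NOR x5) NOR x3) NOR ((x5 NOR x5) NOR x3)) NOR (((x5 NOR x5) NOR x3) NOR ((x5 NOR x5) NOR x3))) NOR (((((x5 NOR x5) NOR (x5 NOR x5)) NOR (x3 NOR x3)) NOR (((x5 NOR x5) NOR (x5 NOR x5)) NOR (x3 NOR x3))) NOR ((((x5 NOR x5) NOR (x5 NOR x5)) NOR (x3 NOR x3)) NOR (((x5 NOR x5) NOR (x5 NOR x5)) NOR (x3 NOR x3)))))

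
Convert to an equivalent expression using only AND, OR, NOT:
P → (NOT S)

NOT P OR (NOT S)
(Implication elimination: A → B = NOT A OR B)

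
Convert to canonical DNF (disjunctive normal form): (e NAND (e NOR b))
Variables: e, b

(NOT e AND NOT b) OR (NOT e AND b) OR (e AND NOT b) OR (e AND b)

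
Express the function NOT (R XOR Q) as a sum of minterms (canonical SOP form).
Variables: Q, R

Σm(0, 3) = (NOT Q AND NOT R) OR (Q AND R)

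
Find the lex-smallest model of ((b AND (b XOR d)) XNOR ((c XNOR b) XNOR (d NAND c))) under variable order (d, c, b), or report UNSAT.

d=0, c=1, b=0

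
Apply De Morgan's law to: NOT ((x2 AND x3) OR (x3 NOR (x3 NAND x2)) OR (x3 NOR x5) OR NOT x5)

NOT (x2 AND x3) AND NOT (x3 NOR (x3 NAND x2)) AND NOT (x3 NOR x5) AND x5
De Morgan's: NOT(OR of terms) = AND of negations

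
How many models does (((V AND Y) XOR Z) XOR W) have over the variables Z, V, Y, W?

Satisfying assignments: (0,0,0,1), (0,0,1,1), (0,1,0,1), (0,1,1,0), (1,0,0,0), (1,0,1,0), (1,1,0,0), (1,1,1,1)
Count: 8 out of 16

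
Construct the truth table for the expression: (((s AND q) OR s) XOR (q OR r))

s | r | q | Output
------------------
0 | 0 | 0 | 0
0 | 0 | 1 | 1
0 | 1 | 0 | 1
0 | 1 | 1 | 1
1 | 0 | 0 | 1
1 | 0 | 1 | 0
1 | 1 | 0 | 0
1 | 1 | 1 | 0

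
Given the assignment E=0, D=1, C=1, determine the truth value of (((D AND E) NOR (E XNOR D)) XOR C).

Substituting: (((1 AND 0) NOR (0 XNOR 1)) XOR 1)
= 0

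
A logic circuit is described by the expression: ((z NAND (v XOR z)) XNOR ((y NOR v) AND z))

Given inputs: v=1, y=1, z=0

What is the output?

Substituting: ((0 NAND (1 XOR 0)) XNOR ((1 NOR 1) AND 0))
= 0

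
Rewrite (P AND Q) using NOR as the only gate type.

((P NOR P) NOR (Q NOR Q))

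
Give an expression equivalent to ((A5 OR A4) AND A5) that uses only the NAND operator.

((((A5 NAND A5) NAND (A4 NAND A4)) NAND A5) NAND (((A5 NAND A5) NAND (A4 NAND A4)) NAND A5))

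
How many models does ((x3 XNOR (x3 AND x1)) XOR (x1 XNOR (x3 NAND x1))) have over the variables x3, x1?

Satisfying assignments: (0,0), (1,1)
Count: 2 out of 4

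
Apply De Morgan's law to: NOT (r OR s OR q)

NOT r AND NOT s AND NOT q
De Morgan's: NOT(OR of terms) = AND of negations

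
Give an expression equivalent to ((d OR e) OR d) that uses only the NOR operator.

((((d NOR e) NOR (d NOR e)) NOR d) NOR (((d NOR e) NOR (d NOR e)) NOR d))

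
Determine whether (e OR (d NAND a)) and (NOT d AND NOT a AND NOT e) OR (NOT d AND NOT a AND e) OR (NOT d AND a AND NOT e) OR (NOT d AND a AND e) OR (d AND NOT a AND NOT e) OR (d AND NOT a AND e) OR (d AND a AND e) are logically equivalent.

Yes, they are equivalent — the two output columns agree on all 8 assignments:
d | a | e | Expression 1 | Expression 2
---------------------------------------
0 | 0 | 0 | 1 | 1
0 | 0 | 1 | 1 | 1
0 | 1 | 0 | 1 | 1
0 | 1 | 1 | 1 | 1
1 | 0 | 0 | 1 | 1
1 | 0 | 1 | 1 | 1
1 | 1 | 0 | 0 | 0
1 | 1 | 1 | 1 | 1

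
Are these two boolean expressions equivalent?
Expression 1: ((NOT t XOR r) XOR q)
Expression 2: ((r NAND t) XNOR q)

No. Counterexample: with r=0, q=0, t=0, Expression 1 = 1 but Expression 2 = 0.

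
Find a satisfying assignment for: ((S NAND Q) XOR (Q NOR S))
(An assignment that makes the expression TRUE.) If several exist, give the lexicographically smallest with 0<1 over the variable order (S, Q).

S=0, Q=1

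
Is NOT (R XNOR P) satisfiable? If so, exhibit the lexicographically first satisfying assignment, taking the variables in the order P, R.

P=0, R=1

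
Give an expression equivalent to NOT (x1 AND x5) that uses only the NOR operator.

(((x1 NOR x1) NOR (x5 NOR x5)) NOR ((x1 NOR x1) NOR (x5 NOR x5)))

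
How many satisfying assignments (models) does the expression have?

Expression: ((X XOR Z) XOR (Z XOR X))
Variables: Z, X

No assignment satisfies the expression.
Count: 0 out of 4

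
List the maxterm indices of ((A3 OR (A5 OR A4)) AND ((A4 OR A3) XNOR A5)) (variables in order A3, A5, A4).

ΠM(0, 1, 2, 4, 5) = (A3 OR A5 OR A4) AND (A3 OR A5 OR NOT A4) AND (A3 OR NOT A5 OR A4) AND (NOT A3 OR A5 OR A4) AND (NOT A3 OR A5 OR NOT A4)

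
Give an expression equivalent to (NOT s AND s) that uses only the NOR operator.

(((s NOR s) NOR (s NOR s)) NOR (s NOR s))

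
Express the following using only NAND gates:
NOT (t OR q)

(((t NAND t) NAND (q NAND q)) NAND ((t NAND t) NAND (q NAND q)))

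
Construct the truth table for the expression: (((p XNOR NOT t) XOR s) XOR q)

s | p | t | q | Output
----------------------
0 | 0 | 0 | 0 | 0
0 | 0 | 0 | 1 | 1
0 | 0 | 1 | 0 | 1
0 | 0 | 1 | 1 | 0
0 | 1 | 0 | 0 | 1
0 | 1 | 0 | 1 | 0
0 | 1 | 1 | 0 | 0
0 | 1 | 1 | 1 | 1
1 | 0 | 0 | 0 | 1
1 | 0 | 0 | 1 | 0
1 | 0 | 1 | 0 | 0
1 | 0 | 1 | 1 | 1
1 | 1 | 0 | 0 | 0
1 | 1 | 0 | 1 | 1
1 | 1 | 1 | 0 | 1
1 | 1 | 1 | 1 | 0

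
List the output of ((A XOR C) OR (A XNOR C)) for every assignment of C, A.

C | A | Output
--------------
0 | 0 | 1
0 | 1 | 1
1 | 0 | 1
1 | 1 | 1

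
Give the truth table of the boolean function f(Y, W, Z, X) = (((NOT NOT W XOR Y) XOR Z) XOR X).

Y | W | Z | X | Output
----------------------
0 | 0 | 0 | 0 | 0
0 | 0 | 0 | 1 | 1
0 | 0 | 1 | 0 | 1
0 | 0 | 1 | 1 | 0
0 | 1 | 0 | 0 | 1
0 | 1 | 0 | 1 | 0
0 | 1 | 1 | 0 | 0
0 | 1 | 1 | 1 | 1
1 | 0 | 0 | 0 | 1
1 | 0 | 0 | 1 | 0
1 | 0 | 1 | 0 | 0
1 | 0 | 1 | 1 | 1
1 | 1 | 0 | 0 | 0
1 | 1 | 0 | 1 | 1
1 | 1 | 1 | 0 | 1
1 | 1 | 1 | 1 | 0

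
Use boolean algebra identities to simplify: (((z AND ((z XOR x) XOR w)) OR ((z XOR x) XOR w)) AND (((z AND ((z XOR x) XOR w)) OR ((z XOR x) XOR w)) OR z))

By absorption (E AND (E OR v) = E) then absorption (E OR (E AND v) = E):
= ((z XOR x) XOR w)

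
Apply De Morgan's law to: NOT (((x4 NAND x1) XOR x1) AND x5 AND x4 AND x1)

NOT ((x4 NAND x1) XOR x1) OR NOT x5 OR NOT x4 OR NOT x1
De Morgan's: NOT(AND of terms) = OR of negations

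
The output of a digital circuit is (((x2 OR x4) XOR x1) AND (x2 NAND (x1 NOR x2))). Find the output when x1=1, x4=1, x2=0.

Substituting: (((0 OR 1) XOR 1) AND (0 NAND (1 NOR 0)))
= 0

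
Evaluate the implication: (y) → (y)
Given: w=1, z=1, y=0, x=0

Antecedent (y) = 0; consequent (y) = 0.
0 → 0 = 1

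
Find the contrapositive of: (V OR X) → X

Contrapositive: NOT X → NOT (V OR X)
Note: A statement and its contrapositive are logically equivalent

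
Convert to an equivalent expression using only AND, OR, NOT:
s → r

NOT s OR r
(Implication elimination: A → B = NOT A OR B)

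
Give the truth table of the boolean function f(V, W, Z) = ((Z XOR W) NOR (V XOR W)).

V | W | Z | Output
------------------
0 | 0 | 0 | 1
0 | 0 | 1 | 0
0 | 1 | 0 | 0
0 | 1 | 1 | 0
1 | 0 | 0 | 0
1 | 0 | 1 | 0
1 | 1 | 0 | 0
1 | 1 | 1 | 1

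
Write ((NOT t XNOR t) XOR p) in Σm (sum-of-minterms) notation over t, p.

Σm(1, 3) = (NOT t AND p) OR (t AND p)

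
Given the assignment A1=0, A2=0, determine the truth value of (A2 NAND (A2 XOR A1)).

Substituting: (0 NAND (0 XOR 0))
= 1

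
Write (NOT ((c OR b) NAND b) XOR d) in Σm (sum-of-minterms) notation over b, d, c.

Σm(2, 3, 4, 5) = (NOT b AND d AND NOT c) OR (NOT b AND d AND c) OR (b AND NOT d AND NOT c) OR (b AND NOT d AND c)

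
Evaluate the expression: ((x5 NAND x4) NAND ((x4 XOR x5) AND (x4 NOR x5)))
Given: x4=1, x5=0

Substituting: ((0 NAND 1) NAND ((1 XOR 0) AND (1 NOR 0)))
= 1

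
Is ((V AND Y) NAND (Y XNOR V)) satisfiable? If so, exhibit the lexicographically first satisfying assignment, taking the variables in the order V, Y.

V=0, Y=0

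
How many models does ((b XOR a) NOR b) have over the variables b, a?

Satisfying assignments: (0,0)
Count: 1 out of 4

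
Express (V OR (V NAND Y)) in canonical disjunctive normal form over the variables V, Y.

(NOT V AND NOT Y) OR (NOT V AND Y) OR (V AND NOT Y) OR (V AND Y)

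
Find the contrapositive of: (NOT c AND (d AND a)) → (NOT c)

Contrapositive: c → NOT (NOT c AND (d AND a))
Note: A statement and its contrapositive are logically equivalent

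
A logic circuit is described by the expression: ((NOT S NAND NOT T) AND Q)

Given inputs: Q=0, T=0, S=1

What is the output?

Substituting: ((NOT 1 NAND NOT 0) AND 0)
= 0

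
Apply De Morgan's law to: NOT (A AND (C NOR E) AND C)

NOT A OR NOT (C NOR E) OR NOT C
De Morgan's: NOT(AND of terms) = OR of negations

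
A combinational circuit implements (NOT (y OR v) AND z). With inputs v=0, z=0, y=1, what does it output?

Substituting: (NOT (1 OR 0) AND 0)
= 0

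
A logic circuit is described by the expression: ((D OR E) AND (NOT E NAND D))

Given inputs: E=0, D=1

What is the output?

Substituting: ((1 OR 0) AND (NOT 0 NAND 1))
= 0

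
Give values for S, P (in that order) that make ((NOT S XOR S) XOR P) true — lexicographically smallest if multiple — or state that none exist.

S=0, P=0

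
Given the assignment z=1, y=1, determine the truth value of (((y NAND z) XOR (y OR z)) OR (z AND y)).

Substituting: (((1 NAND 1) XOR (1 OR 1)) OR (1 AND 1))
= 1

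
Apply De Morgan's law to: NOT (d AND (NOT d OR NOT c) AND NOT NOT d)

NOT d OR NOT (NOT d OR NOT c) OR NOT d
De Morgan's: NOT(AND of terms) = OR of negations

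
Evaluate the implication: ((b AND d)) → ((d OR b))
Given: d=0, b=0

Antecedent ((b AND d)) = 0; consequent ((d OR b)) = 0.
0 → 0 = 1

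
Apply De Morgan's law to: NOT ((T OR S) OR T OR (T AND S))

NOT (T OR S) AND NOT T AND NOT (T AND S)
De Morgan's: NOT(OR of terms) = AND of negations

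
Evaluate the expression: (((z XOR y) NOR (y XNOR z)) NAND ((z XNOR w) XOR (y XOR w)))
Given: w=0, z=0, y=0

Substituting: (((0 XOR 0) NOR (0 XNOR 0)) NAND ((0 XNOR 0) XOR (0 XOR 0)))
= 1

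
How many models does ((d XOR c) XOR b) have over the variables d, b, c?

Satisfying assignments: (0,0,1), (0,1,0), (1,0,0), (1,1,1)
Count: 4 out of 8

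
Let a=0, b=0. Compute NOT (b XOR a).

Substituting: NOT (0 XOR 0)
= 1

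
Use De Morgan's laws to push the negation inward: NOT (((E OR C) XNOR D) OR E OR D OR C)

NOT ((E OR C) XNOR D) AND NOT E AND NOT D AND NOT C
De Morgan's: NOT(OR of terms) = AND of negations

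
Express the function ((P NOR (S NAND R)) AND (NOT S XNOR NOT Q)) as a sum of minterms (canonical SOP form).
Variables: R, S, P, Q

Σm(13) = (R AND S AND NOT P AND Q)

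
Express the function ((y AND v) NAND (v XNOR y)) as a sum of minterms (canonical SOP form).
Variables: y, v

Σm(0, 1, 2) = (NOT y AND NOT v) OR (NOT y AND v) OR (y AND NOT v)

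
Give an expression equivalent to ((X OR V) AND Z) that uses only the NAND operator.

((((X NAND X) NAND (V NAND V)) NAND Z) NAND (((X NAND X) NAND (V NAND V)) NAND Z))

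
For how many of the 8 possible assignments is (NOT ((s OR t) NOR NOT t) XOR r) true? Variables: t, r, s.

Satisfying assignments: (0,0,0), (0,0,1), (1,0,0), (1,0,1)
Count: 4 out of 8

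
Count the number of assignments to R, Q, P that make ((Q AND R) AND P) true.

Satisfying assignments: (1,1,1)
Count: 1 out of 8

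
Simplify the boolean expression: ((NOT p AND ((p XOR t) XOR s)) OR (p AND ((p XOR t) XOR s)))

By distribution ((E AND v) OR (E AND NOT v) = E):
= ((p XOR t) XOR s)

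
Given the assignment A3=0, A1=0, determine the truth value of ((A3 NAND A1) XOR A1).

Substituting: ((0 NAND 0) XOR 0)
= 1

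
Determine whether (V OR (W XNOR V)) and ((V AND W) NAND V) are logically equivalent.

No. Counterexample: with V=0, W=1, Expression 1 = 0 but Expression 2 = 1.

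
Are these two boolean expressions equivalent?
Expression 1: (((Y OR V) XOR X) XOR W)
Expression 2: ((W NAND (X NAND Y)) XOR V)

No. Counterexample: with V=0, X=0, W=0, Y=0, Expression 1 = 0 but Expression 2 = 1.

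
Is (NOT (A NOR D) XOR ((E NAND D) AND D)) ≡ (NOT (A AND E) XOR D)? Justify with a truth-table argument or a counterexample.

No. Counterexample: with E=0, D=0, A=0, Expression 1 = 0 but Expression 2 = 1.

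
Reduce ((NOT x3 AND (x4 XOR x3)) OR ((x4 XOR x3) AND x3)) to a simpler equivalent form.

By distribution ((E AND v) OR (E AND NOT v) = E):
= (x4 XOR x3)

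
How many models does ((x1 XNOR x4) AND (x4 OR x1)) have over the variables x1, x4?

Satisfying assignments: (1,1)
Count: 1 out of 4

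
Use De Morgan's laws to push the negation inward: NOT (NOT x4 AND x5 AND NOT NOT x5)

x4 OR NOT x5 OR NOT x5
De Morgan's: NOT(AND of terms) = OR of negations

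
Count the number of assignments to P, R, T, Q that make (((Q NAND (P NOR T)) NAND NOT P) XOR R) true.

Satisfying assignments: (0,0,0,1), (0,1,0,0), (0,1,1,0), (0,1,1,1), (1,0,0,0), (1,0,0,1), (1,0,1,0), (1,0,1,1)
Count: 8 out of 16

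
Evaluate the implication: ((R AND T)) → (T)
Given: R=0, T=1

Antecedent ((R AND T)) = 0; consequent (T) = 1.
0 → 1 = 1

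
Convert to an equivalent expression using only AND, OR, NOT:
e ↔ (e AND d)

(e AND (e AND d)) OR (NOT e AND NOT (e AND d))
(Biconditional = both true or both false)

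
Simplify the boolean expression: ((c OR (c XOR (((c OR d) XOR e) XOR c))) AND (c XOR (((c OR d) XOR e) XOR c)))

By absorption (E AND (E OR v) = E) then XOR self-cancellation ((E XOR v) XOR v = E):
= ((c OR d) XOR e)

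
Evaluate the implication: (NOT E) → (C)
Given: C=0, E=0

Antecedent (NOT E) = 1; consequent (C) = 0.
1 → 0 = 0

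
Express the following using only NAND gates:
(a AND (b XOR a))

((a NAND ((b NAND (b NAND a)) NAND (a NAND (b NAND a)))) NAND (a NAND ((b NAND (b NAND a)) NAND (a NAND (b NAND a)))))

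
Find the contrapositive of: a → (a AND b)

Contrapositive: NOT (a AND b) → NOT a
Note: A statement and its contrapositive are logically equivalent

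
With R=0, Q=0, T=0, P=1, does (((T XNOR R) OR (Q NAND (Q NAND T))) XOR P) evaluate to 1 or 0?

Substituting: (((0 XNOR 0) OR (0 NAND (0 NAND 0))) XOR 1)
= 0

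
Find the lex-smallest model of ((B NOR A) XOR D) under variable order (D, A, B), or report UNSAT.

D=0, A=0, B=0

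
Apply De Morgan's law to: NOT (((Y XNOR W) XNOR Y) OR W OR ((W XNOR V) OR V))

NOT ((Y XNOR W) XNOR Y) AND NOT W AND NOT ((W XNOR V) OR V)
De Morgan's: NOT(OR of terms) = AND of negations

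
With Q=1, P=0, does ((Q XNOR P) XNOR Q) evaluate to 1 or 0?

Substituting: ((1 XNOR 0) XNOR 1)
= 0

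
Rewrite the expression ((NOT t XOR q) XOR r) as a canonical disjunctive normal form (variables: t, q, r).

(NOT t AND NOT q AND NOT r) OR (NOT t AND q AND r) OR (t AND NOT q AND r) OR (t AND q AND NOT r)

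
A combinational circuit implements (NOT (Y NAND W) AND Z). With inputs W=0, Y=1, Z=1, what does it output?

Substituting: (NOT (1 NAND 0) AND 1)
= 0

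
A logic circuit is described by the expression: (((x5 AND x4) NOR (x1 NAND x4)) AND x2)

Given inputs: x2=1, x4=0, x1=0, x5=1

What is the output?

Substituting: (((1 AND 0) NOR (0 NAND 0)) AND 1)
= 0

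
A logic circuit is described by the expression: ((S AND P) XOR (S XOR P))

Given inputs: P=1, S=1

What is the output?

Substituting: ((1 AND 1) XOR (1 XOR 1))
= 1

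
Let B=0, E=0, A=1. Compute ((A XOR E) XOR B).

Substituting: ((1 XOR 0) XOR 0)
= 1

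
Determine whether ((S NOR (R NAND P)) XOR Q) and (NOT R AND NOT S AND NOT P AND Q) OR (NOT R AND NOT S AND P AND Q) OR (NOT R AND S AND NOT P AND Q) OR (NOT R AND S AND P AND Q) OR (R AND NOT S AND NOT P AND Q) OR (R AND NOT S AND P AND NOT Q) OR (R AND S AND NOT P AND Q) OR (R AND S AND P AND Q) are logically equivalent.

Yes, they are equivalent — the two output columns agree on all 16 assignments:
R | S | P | Q | Expression 1 | Expression 2
-------------------------------------------
0 | 0 | 0 | 0 | 0 | 0
0 | 0 | 0 | 1 | 1 | 1
0 | 0 | 1 | 0 | 0 | 0
0 | 0 | 1 | 1 | 1 | 1
0 | 1 | 0 | 0 | 0 | 0
0 | 1 | 0 | 1 | 1 | 1
0 | 1 | 1 | 0 | 0 | 0
0 | 1 | 1 | 1 | 1 | 1
1 | 0 | 0 | 0 | 0 | 0
1 | 0 | 0 | 1 | 1 | 1
1 | 0 | 1 | 0 | 1 | 1
1 | 0 | 1 | 1 | 0 | 0
1 | 1 | 0 | 0 | 0 | 0
1 | 1 | 0 | 1 | 1 | 1
1 | 1 | 1 | 0 | 0 | 0
1 | 1 | 1 | 1 | 1 | 1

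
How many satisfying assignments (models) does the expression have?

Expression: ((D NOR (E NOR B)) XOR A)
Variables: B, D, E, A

Satisfying assignments: (0,0,0,1), (0,0,1,0), (0,1,0,1), (0,1,1,1), (1,0,0,0), (1,0,1,0), (1,1,0,1), (1,1,1,1)
Count: 8 out of 16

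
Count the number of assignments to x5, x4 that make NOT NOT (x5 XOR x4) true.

Satisfying assignments: (0,1), (1,0)
Count: 2 out of 4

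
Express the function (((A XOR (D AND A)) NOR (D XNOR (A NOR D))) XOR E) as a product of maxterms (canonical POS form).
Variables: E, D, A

ΠM(1, 4, 6, 7) = (E OR D OR NOT A) AND (NOT E OR D OR A) AND (NOT E OR NOT D OR A) AND (NOT E OR NOT D OR NOT A)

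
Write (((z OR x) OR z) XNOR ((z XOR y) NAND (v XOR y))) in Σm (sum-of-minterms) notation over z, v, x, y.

Σm(1, 2, 6, 7, 8, 9, 10, 11, 13, 15) = (NOT z AND NOT v AND NOT x AND y) OR (NOT z AND NOT v AND x AND NOT y) OR (NOT z AND v AND x AND NOT y) OR (NOT z AND v AND x AND y) OR (z AND NOT v AND NOT x AND NOT y) OR (z AND NOT v AND NOT x AND y) OR (z AND NOT v AND x AND NOT y) OR (z AND NOT v AND x AND y) OR (z AND v AND NOT x AND y) OR (z AND v AND x AND y)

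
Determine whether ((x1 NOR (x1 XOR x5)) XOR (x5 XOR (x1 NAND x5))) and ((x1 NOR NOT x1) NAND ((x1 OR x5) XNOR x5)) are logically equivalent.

No. Counterexample: with x1=0, x5=0, Expression 1 = 0 but Expression 2 = 1.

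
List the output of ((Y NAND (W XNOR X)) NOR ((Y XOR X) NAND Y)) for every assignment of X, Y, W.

X | Y | W | Output
------------------
0 | 0 | 0 | 0
0 | 0 | 1 | 0
0 | 1 | 0 | 1
0 | 1 | 1 | 0
1 | 0 | 0 | 0
1 | 0 | 1 | 0
1 | 1 | 0 | 0
1 | 1 | 1 | 0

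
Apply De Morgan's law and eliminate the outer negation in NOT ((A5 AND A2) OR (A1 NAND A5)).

NOT (A5 AND A2) AND NOT (A1 NAND A5)
De Morgan's: NOT(OR of terms) = AND of negations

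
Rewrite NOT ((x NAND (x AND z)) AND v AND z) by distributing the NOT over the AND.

NOT (x NAND (x AND z)) OR NOT v OR NOT z
De Morgan's: NOT(AND of terms) = OR of negations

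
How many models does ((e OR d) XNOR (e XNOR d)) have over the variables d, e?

Satisfying assignments: (1,1)
Count: 1 out of 4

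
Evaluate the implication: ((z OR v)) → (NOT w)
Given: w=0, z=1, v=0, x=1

Antecedent ((z OR v)) = 1; consequent (NOT w) = 1.
1 → 1 = 1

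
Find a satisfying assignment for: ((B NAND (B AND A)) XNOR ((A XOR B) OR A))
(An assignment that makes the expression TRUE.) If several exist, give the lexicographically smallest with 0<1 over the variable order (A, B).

A=0, B=1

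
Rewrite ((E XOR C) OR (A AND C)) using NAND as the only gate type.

((((E NAND (E NAND C)) NAND (C NAND (E NAND C))) NAND ((E NAND (E NAND C)) NAND (C NAND (E NAND C)))) NAND (((A NAND C) NAND (A NAND C)) NAND ((A NAND C) NAND (A NAND C))))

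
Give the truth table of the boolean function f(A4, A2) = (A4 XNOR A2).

A4 | A2 | Output
----------------
0 | 0 | 1
0 | 1 | 0
1 | 0 | 0
1 | 1 | 1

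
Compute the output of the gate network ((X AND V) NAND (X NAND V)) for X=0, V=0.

Substituting: ((0 AND 0) NAND (0 NAND 0))
= 1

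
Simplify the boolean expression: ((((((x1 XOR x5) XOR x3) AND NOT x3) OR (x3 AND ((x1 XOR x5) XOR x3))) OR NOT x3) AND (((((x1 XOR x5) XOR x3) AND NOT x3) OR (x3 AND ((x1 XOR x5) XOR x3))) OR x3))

By distribution ((E OR v) AND (E OR NOT v) = E) then distribution ((E AND v) OR (E AND NOT v) = E):
= ((x1 XOR x5) XOR x3)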